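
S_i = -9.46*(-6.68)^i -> [-9.46, 63.19, -422.13, 2819.81, -18836.36]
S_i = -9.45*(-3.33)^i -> [-9.45, 31.47, -104.79, 348.95, -1162.01]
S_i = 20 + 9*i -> [20, 29, 38, 47, 56]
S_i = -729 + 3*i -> [-729, -726, -723, -720, -717]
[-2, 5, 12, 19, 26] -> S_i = -2 + 7*i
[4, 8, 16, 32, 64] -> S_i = 4*2^i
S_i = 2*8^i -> [2, 16, 128, 1024, 8192]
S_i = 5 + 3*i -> [5, 8, 11, 14, 17]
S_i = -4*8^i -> [-4, -32, -256, -2048, -16384]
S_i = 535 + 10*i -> [535, 545, 555, 565, 575]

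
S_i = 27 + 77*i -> [27, 104, 181, 258, 335]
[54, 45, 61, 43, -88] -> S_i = Random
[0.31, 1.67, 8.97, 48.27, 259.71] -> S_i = 0.31*5.38^i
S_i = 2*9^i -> [2, 18, 162, 1458, 13122]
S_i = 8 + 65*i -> [8, 73, 138, 203, 268]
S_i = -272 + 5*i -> [-272, -267, -262, -257, -252]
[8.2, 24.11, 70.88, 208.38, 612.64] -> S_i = 8.20*2.94^i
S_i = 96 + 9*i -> [96, 105, 114, 123, 132]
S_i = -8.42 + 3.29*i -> [-8.42, -5.13, -1.84, 1.45, 4.74]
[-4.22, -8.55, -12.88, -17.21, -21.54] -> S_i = -4.22 + -4.33*i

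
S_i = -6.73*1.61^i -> [-6.73, -10.84, -17.44, -28.09, -45.22]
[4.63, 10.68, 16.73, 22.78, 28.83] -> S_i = 4.63 + 6.05*i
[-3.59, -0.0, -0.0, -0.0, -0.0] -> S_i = -3.59*0.00^i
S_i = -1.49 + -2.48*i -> [-1.49, -3.97, -6.45, -8.93, -11.41]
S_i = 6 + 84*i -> [6, 90, 174, 258, 342]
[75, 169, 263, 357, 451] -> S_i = 75 + 94*i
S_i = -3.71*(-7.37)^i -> [-3.71, 27.34, -201.52, 1485.17, -10945.71]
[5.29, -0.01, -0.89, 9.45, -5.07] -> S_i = Random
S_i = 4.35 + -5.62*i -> [4.35, -1.27, -6.89, -12.51, -18.13]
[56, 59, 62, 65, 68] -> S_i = 56 + 3*i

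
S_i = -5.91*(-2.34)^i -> [-5.91, 13.83, -32.36, 75.72, -177.19]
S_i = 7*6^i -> [7, 42, 252, 1512, 9072]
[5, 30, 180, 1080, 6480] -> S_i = 5*6^i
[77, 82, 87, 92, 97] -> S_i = 77 + 5*i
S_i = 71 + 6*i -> [71, 77, 83, 89, 95]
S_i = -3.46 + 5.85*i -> [-3.46, 2.39, 8.24, 14.09, 19.94]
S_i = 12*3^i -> [12, 36, 108, 324, 972]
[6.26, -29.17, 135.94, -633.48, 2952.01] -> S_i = 6.26*(-4.66)^i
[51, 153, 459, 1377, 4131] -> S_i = 51*3^i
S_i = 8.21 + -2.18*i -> [8.21, 6.03, 3.85, 1.67, -0.51]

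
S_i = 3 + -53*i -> [3, -50, -103, -156, -209]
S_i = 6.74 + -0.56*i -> [6.74, 6.18, 5.62, 5.06, 4.5]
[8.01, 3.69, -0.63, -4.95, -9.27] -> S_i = 8.01 + -4.32*i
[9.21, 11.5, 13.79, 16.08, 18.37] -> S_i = 9.21 + 2.29*i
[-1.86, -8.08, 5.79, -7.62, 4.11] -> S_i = Random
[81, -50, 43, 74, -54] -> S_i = Random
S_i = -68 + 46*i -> [-68, -22, 24, 70, 116]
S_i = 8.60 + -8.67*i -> [8.6, -0.07, -8.74, -17.41, -26.08]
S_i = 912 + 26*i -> [912, 938, 964, 990, 1016]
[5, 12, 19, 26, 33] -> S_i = 5 + 7*i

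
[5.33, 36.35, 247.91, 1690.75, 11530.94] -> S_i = 5.33*6.82^i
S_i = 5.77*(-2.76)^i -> [5.77, -15.93, 43.95, -121.31, 334.82]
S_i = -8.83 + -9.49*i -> [-8.83, -18.32, -27.81, -37.3, -46.79]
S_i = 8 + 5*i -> [8, 13, 18, 23, 28]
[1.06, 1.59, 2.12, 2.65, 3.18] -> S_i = 1.06 + 0.53*i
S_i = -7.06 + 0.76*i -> [-7.06, -6.3, -5.54, -4.78, -4.02]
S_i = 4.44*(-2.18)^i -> [4.44, -9.68, 21.1, -46.0, 100.28]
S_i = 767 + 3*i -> [767, 770, 773, 776, 779]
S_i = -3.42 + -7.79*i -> [-3.42, -11.21, -19.0, -26.79, -34.58]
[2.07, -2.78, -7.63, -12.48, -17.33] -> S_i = 2.07 + -4.85*i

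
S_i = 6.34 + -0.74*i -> [6.34, 5.6, 4.86, 4.12, 3.38]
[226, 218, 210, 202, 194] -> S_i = 226 + -8*i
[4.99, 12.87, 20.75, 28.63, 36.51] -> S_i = 4.99 + 7.88*i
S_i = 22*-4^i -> [22, -88, 352, -1408, 5632]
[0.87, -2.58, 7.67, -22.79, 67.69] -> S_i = 0.87*(-2.97)^i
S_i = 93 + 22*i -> [93, 115, 137, 159, 181]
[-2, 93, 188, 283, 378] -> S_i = -2 + 95*i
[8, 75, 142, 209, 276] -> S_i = 8 + 67*i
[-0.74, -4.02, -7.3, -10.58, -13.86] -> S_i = -0.74 + -3.28*i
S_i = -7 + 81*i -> [-7, 74, 155, 236, 317]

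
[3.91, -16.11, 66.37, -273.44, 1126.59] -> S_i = 3.91*(-4.12)^i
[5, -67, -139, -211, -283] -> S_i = 5 + -72*i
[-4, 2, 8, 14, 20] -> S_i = -4 + 6*i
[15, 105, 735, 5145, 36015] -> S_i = 15*7^i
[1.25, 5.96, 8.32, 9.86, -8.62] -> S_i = Random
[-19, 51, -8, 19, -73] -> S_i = Random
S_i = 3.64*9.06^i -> [3.64, 32.98, 298.78, 2706.99, 24525.29]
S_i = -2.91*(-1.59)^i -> [-2.91, 4.63, -7.36, 11.7, -18.6]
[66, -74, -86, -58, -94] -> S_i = Random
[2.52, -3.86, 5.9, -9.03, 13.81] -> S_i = 2.52*(-1.53)^i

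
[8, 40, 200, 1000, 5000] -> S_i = 8*5^i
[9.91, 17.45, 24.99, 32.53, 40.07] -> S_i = 9.91 + 7.54*i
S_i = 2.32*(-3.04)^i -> [2.32, -7.05, 21.44, -65.18, 198.14]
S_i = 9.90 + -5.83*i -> [9.9, 4.07, -1.76, -7.59, -13.42]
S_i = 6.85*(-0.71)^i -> [6.85, -4.86, 3.45, -2.45, 1.74]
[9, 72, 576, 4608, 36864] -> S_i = 9*8^i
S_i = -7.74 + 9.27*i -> [-7.74, 1.53, 10.8, 20.07, 29.34]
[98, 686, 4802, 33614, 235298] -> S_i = 98*7^i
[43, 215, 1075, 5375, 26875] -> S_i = 43*5^i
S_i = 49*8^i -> [49, 392, 3136, 25088, 200704]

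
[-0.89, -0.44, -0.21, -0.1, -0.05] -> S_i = -0.89*0.49^i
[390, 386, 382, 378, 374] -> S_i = 390 + -4*i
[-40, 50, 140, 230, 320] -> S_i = -40 + 90*i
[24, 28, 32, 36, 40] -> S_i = 24 + 4*i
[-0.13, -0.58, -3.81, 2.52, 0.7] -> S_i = Random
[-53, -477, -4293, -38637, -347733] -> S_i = -53*9^i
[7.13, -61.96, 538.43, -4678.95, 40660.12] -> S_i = 7.13*(-8.69)^i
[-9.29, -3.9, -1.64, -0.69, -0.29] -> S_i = -9.29*0.42^i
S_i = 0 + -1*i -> [0, -1, -2, -3, -4]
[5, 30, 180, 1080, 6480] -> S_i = 5*6^i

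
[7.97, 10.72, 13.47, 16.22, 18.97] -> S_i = 7.97 + 2.75*i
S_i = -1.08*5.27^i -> [-1.08, -5.69, -29.99, -158.07, -833.04]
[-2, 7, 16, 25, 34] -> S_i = -2 + 9*i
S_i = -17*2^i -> [-17, -34, -68, -136, -272]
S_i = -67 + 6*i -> [-67, -61, -55, -49, -43]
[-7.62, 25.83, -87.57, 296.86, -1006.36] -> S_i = -7.62*(-3.39)^i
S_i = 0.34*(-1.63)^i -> [0.34, -0.55, 0.9, -1.47, 2.4]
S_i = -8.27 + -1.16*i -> [-8.27, -9.43, -10.59, -11.75, -12.91]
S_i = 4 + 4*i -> [4, 8, 12, 16, 20]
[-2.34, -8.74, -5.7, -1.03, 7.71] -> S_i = Random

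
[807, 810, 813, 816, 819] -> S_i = 807 + 3*i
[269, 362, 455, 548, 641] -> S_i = 269 + 93*i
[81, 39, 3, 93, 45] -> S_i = Random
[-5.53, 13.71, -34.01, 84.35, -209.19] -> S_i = -5.53*(-2.48)^i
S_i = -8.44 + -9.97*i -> [-8.44, -18.41, -28.38, -38.35, -48.32]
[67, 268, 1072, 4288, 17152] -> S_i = 67*4^i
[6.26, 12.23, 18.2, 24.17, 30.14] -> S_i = 6.26 + 5.97*i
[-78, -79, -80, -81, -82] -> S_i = -78 + -1*i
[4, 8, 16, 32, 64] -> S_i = 4*2^i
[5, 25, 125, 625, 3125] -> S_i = 5*5^i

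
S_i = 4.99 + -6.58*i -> [4.99, -1.59, -8.17, -14.75, -21.33]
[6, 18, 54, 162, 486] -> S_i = 6*3^i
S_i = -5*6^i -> [-5, -30, -180, -1080, -6480]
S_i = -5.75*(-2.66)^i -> [-5.75, 15.3, -40.68, 108.22, -287.87]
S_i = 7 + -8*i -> [7, -1, -9, -17, -25]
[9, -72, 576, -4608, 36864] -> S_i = 9*-8^i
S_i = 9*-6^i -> [9, -54, 324, -1944, 11664]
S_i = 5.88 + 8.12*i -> [5.88, 14.0, 22.12, 30.24, 38.36]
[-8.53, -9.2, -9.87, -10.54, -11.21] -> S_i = -8.53 + -0.67*i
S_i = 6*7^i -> [6, 42, 294, 2058, 14406]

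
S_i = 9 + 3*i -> [9, 12, 15, 18, 21]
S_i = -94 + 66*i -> [-94, -28, 38, 104, 170]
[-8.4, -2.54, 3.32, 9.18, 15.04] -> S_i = -8.40 + 5.86*i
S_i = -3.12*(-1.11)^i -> [-3.12, 3.46, -3.84, 4.27, -4.74]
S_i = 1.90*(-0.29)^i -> [1.9, -0.55, 0.16, -0.05, 0.01]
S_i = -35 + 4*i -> [-35, -31, -27, -23, -19]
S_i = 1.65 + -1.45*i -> [1.65, 0.2, -1.25, -2.7, -4.15]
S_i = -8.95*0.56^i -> [-8.95, -5.01, -2.81, -1.57, -0.88]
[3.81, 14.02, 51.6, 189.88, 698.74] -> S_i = 3.81*3.68^i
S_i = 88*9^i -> [88, 792, 7128, 64152, 577368]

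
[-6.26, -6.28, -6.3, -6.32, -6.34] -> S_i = -6.26 + -0.02*i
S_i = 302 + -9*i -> [302, 293, 284, 275, 266]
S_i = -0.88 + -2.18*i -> [-0.88, -3.06, -5.24, -7.42, -9.6]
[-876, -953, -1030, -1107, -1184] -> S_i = -876 + -77*i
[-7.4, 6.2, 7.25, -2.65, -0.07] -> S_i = Random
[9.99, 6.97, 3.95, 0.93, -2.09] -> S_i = 9.99 + -3.02*i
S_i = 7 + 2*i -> [7, 9, 11, 13, 15]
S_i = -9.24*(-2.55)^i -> [-9.24, 23.56, -60.08, 153.21, -390.69]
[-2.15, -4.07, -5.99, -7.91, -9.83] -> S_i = -2.15 + -1.92*i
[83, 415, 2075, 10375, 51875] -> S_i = 83*5^i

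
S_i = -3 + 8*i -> [-3, 5, 13, 21, 29]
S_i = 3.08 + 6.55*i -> [3.08, 9.63, 16.18, 22.73, 29.28]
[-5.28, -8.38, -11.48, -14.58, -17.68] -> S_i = -5.28 + -3.10*i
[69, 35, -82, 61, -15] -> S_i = Random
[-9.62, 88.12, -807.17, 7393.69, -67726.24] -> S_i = -9.62*(-9.16)^i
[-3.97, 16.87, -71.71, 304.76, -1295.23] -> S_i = -3.97*(-4.25)^i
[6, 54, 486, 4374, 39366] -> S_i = 6*9^i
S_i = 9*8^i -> [9, 72, 576, 4608, 36864]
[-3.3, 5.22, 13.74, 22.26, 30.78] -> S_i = -3.30 + 8.52*i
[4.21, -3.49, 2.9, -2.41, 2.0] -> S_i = 4.21*(-0.83)^i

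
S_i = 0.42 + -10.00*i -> [0.42, -9.58, -19.58, -29.58, -39.58]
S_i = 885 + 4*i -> [885, 889, 893, 897, 901]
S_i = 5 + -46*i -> [5, -41, -87, -133, -179]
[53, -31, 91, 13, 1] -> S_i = Random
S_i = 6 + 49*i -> [6, 55, 104, 153, 202]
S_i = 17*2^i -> [17, 34, 68, 136, 272]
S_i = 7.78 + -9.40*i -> [7.78, -1.62, -11.02, -20.42, -29.82]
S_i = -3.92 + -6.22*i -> [-3.92, -10.14, -16.36, -22.58, -28.8]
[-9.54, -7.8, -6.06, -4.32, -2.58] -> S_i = -9.54 + 1.74*i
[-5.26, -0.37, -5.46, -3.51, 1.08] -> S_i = Random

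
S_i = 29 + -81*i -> [29, -52, -133, -214, -295]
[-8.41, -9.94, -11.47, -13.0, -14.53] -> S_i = -8.41 + -1.53*i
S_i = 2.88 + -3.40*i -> [2.88, -0.52, -3.92, -7.32, -10.72]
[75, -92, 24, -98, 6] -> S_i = Random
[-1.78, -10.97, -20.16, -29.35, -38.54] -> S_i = -1.78 + -9.19*i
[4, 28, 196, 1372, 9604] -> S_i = 4*7^i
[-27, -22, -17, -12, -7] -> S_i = -27 + 5*i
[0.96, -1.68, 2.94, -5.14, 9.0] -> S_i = 0.96*(-1.75)^i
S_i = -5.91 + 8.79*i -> [-5.91, 2.88, 11.67, 20.46, 29.25]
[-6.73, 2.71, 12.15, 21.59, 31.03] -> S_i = -6.73 + 9.44*i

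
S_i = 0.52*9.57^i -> [0.52, 4.98, 47.62, 455.76, 4361.65]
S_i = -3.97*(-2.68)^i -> [-3.97, 10.64, -28.51, 76.42, -204.8]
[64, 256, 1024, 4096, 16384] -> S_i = 64*4^i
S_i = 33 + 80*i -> [33, 113, 193, 273, 353]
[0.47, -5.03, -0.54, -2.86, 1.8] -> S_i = Random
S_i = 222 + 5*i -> [222, 227, 232, 237, 242]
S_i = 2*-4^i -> [2, -8, 32, -128, 512]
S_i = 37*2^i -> [37, 74, 148, 296, 592]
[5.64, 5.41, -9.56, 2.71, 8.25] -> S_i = Random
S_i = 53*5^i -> [53, 265, 1325, 6625, 33125]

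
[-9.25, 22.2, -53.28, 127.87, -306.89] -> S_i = -9.25*(-2.40)^i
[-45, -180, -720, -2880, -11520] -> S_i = -45*4^i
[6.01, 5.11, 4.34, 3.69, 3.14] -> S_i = 6.01*0.85^i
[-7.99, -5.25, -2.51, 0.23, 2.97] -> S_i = -7.99 + 2.74*i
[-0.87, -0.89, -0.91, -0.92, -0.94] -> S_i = -0.87*1.02^i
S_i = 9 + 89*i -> [9, 98, 187, 276, 365]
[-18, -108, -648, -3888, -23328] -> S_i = -18*6^i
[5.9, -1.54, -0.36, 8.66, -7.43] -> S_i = Random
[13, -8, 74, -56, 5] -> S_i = Random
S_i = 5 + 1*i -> [5, 6, 7, 8, 9]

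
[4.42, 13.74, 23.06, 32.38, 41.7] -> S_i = 4.42 + 9.32*i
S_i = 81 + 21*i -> [81, 102, 123, 144, 165]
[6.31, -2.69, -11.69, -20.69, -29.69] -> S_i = 6.31 + -9.00*i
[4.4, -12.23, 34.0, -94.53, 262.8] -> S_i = 4.40*(-2.78)^i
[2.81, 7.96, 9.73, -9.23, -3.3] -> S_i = Random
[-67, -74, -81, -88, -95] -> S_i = -67 + -7*i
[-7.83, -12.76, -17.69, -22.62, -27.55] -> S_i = -7.83 + -4.93*i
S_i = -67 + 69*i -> [-67, 2, 71, 140, 209]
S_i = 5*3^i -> [5, 15, 45, 135, 405]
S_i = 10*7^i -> [10, 70, 490, 3430, 24010]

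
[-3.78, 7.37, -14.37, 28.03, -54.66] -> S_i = -3.78*(-1.95)^i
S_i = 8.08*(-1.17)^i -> [8.08, -9.45, 11.06, -12.94, 15.14]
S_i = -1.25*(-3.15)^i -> [-1.25, 3.94, -12.4, 39.07, -123.07]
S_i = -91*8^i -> [-91, -728, -5824, -46592, -372736]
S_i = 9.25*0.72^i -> [9.25, 6.66, 4.8, 3.45, 2.49]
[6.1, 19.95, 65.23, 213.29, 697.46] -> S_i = 6.10*3.27^i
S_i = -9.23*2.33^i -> [-9.23, -21.51, -50.11, -116.75, -272.04]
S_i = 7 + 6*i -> [7, 13, 19, 25, 31]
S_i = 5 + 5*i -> [5, 10, 15, 20, 25]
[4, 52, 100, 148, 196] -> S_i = 4 + 48*i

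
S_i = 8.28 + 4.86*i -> [8.28, 13.14, 18.0, 22.86, 27.72]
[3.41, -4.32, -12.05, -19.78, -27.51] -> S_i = 3.41 + -7.73*i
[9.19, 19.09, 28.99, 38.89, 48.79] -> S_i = 9.19 + 9.90*i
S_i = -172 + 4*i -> [-172, -168, -164, -160, -156]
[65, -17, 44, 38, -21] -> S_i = Random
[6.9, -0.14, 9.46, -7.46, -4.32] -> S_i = Random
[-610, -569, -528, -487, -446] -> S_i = -610 + 41*i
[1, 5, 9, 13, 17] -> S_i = 1 + 4*i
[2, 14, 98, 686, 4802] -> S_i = 2*7^i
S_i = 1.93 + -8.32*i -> [1.93, -6.39, -14.71, -23.03, -31.35]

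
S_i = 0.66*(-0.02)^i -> [0.66, -0.01, 0.0, -0.0, 0.0]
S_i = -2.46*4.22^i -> [-2.46, -10.38, -43.81, -184.87, -780.16]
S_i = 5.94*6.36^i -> [5.94, 37.78, 240.27, 1528.12, 9718.85]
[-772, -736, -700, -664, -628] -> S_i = -772 + 36*i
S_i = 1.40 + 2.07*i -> [1.4, 3.47, 5.54, 7.61, 9.68]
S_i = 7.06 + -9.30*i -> [7.06, -2.24, -11.54, -20.84, -30.14]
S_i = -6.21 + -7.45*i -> [-6.21, -13.66, -21.11, -28.56, -36.01]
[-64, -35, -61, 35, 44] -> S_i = Random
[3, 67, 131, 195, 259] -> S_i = 3 + 64*i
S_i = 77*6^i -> [77, 462, 2772, 16632, 99792]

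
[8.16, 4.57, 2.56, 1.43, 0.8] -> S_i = 8.16*0.56^i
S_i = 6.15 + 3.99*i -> [6.15, 10.14, 14.13, 18.12, 22.11]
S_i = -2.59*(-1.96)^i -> [-2.59, 5.08, -9.95, 19.5, -38.22]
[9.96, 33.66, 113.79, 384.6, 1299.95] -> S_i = 9.96*3.38^i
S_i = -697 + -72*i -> [-697, -769, -841, -913, -985]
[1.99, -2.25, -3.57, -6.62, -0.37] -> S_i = Random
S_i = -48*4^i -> [-48, -192, -768, -3072, -12288]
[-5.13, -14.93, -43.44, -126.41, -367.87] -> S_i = -5.13*2.91^i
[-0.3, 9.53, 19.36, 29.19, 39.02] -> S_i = -0.30 + 9.83*i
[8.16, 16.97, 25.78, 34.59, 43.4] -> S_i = 8.16 + 8.81*i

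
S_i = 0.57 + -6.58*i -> [0.57, -6.01, -12.59, -19.17, -25.75]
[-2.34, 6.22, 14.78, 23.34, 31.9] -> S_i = -2.34 + 8.56*i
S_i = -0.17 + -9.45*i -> [-0.17, -9.62, -19.07, -28.52, -37.97]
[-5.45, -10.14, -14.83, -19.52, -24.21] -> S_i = -5.45 + -4.69*i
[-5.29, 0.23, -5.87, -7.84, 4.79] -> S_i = Random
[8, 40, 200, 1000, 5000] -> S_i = 8*5^i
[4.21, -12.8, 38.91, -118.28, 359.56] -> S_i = 4.21*(-3.04)^i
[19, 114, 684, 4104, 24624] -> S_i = 19*6^i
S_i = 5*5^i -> [5, 25, 125, 625, 3125]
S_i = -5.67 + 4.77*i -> [-5.67, -0.9, 3.87, 8.64, 13.41]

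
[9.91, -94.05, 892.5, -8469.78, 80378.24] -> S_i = 9.91*(-9.49)^i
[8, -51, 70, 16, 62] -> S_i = Random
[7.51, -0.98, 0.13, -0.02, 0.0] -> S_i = 7.51*(-0.13)^i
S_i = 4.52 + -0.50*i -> [4.52, 4.02, 3.52, 3.02, 2.52]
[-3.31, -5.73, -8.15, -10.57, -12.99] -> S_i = -3.31 + -2.42*i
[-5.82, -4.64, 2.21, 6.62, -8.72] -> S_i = Random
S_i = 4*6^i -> [4, 24, 144, 864, 5184]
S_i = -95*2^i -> [-95, -190, -380, -760, -1520]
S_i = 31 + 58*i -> [31, 89, 147, 205, 263]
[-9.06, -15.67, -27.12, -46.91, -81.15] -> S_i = -9.06*1.73^i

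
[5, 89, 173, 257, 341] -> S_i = 5 + 84*i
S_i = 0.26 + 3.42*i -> [0.26, 3.68, 7.1, 10.52, 13.94]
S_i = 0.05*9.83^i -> [0.05, 0.49, 4.83, 47.49, 466.86]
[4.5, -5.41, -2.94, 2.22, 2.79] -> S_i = Random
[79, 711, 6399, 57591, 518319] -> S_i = 79*9^i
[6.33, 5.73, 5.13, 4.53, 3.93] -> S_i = 6.33 + -0.60*i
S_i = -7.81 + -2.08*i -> [-7.81, -9.89, -11.97, -14.05, -16.13]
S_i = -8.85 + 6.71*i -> [-8.85, -2.14, 4.57, 11.28, 17.99]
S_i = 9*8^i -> [9, 72, 576, 4608, 36864]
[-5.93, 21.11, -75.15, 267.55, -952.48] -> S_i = -5.93*(-3.56)^i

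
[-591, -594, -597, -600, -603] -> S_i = -591 + -3*i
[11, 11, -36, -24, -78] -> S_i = Random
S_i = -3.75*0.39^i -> [-3.75, -1.46, -0.57, -0.22, -0.09]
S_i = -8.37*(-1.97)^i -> [-8.37, 16.49, -32.48, 63.99, -126.06]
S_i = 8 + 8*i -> [8, 16, 24, 32, 40]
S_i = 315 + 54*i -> [315, 369, 423, 477, 531]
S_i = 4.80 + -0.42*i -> [4.8, 4.38, 3.96, 3.54, 3.12]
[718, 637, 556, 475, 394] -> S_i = 718 + -81*i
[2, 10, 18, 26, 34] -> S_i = 2 + 8*i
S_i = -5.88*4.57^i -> [-5.88, -26.87, -122.8, -561.21, -2564.73]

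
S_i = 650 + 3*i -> [650, 653, 656, 659, 662]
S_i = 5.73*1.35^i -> [5.73, 7.74, 10.44, 14.1, 19.03]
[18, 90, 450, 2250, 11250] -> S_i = 18*5^i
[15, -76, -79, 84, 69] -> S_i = Random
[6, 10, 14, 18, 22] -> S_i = 6 + 4*i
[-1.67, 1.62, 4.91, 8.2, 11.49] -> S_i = -1.67 + 3.29*i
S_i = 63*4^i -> [63, 252, 1008, 4032, 16128]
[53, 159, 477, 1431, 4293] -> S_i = 53*3^i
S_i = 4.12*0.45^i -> [4.12, 1.85, 0.83, 0.38, 0.17]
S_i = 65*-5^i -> [65, -325, 1625, -8125, 40625]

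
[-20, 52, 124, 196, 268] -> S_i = -20 + 72*i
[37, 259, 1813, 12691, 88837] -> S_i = 37*7^i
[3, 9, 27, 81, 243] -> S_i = 3*3^i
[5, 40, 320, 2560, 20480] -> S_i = 5*8^i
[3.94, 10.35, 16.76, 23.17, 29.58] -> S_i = 3.94 + 6.41*i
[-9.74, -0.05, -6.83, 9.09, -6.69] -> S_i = Random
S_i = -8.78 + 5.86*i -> [-8.78, -2.92, 2.94, 8.8, 14.66]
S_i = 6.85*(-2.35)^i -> [6.85, -16.1, 37.83, -88.9, 208.91]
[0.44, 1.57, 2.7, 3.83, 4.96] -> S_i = 0.44 + 1.13*i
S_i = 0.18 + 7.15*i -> [0.18, 7.33, 14.48, 21.63, 28.78]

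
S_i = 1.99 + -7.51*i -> [1.99, -5.52, -13.03, -20.54, -28.05]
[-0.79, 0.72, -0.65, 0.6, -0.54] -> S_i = -0.79*(-0.91)^i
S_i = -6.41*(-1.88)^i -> [-6.41, 12.05, -22.66, 42.59, -80.07]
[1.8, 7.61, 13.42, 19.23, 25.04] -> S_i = 1.80 + 5.81*i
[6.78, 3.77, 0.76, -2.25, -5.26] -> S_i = 6.78 + -3.01*i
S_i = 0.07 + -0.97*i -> [0.07, -0.9, -1.87, -2.84, -3.81]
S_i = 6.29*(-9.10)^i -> [6.29, -57.24, 520.87, -4739.96, 43133.65]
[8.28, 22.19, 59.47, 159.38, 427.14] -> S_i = 8.28*2.68^i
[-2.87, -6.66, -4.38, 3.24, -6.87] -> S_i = Random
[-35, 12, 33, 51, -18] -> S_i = Random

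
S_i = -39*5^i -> [-39, -195, -975, -4875, -24375]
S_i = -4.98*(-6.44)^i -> [-4.98, 32.07, -206.54, 1330.11, -8565.9]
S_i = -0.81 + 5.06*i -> [-0.81, 4.25, 9.31, 14.37, 19.43]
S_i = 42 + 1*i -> [42, 43, 44, 45, 46]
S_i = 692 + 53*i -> [692, 745, 798, 851, 904]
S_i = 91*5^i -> [91, 455, 2275, 11375, 56875]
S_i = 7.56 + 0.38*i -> [7.56, 7.94, 8.32, 8.7, 9.08]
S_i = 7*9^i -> [7, 63, 567, 5103, 45927]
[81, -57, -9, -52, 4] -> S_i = Random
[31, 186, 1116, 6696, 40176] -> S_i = 31*6^i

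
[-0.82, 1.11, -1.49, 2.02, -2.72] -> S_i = -0.82*(-1.35)^i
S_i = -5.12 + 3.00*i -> [-5.12, -2.12, 0.88, 3.88, 6.88]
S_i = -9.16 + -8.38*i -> [-9.16, -17.54, -25.92, -34.3, -42.68]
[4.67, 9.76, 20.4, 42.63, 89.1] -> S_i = 4.67*2.09^i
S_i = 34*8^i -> [34, 272, 2176, 17408, 139264]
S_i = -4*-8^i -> [-4, 32, -256, 2048, -16384]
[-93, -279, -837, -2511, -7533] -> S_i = -93*3^i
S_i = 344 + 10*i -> [344, 354, 364, 374, 384]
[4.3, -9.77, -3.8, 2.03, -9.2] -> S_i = Random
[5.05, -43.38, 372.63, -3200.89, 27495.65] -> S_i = 5.05*(-8.59)^i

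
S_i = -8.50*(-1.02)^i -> [-8.5, 8.67, -8.84, 9.02, -9.2]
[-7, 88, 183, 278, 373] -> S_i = -7 + 95*i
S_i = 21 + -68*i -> [21, -47, -115, -183, -251]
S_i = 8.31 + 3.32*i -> [8.31, 11.63, 14.95, 18.27, 21.59]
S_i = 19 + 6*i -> [19, 25, 31, 37, 43]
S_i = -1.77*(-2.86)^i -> [-1.77, 5.06, -14.48, 41.41, -118.42]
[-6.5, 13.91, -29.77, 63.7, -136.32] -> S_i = -6.50*(-2.14)^i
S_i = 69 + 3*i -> [69, 72, 75, 78, 81]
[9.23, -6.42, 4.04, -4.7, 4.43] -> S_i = Random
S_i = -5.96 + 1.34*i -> [-5.96, -4.62, -3.28, -1.94, -0.6]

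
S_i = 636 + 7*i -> [636, 643, 650, 657, 664]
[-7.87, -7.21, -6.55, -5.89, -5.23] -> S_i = -7.87 + 0.66*i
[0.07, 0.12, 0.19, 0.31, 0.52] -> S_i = 0.07*1.65^i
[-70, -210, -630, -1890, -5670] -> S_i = -70*3^i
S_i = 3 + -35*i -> [3, -32, -67, -102, -137]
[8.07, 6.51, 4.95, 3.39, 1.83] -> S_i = 8.07 + -1.56*i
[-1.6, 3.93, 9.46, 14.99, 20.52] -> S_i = -1.60 + 5.53*i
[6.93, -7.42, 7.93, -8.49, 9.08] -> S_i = 6.93*(-1.07)^i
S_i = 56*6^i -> [56, 336, 2016, 12096, 72576]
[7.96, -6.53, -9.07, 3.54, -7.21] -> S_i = Random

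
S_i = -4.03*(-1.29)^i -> [-4.03, 5.2, -6.71, 8.65, -11.16]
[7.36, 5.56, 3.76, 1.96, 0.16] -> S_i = 7.36 + -1.80*i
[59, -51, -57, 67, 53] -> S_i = Random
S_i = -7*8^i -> [-7, -56, -448, -3584, -28672]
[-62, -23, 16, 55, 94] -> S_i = -62 + 39*i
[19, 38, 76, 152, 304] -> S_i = 19*2^i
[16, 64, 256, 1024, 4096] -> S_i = 16*4^i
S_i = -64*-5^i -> [-64, 320, -1600, 8000, -40000]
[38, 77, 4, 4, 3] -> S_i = Random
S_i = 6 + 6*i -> [6, 12, 18, 24, 30]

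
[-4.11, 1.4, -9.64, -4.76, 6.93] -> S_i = Random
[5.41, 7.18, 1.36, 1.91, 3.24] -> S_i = Random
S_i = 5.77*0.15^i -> [5.77, 0.87, 0.13, 0.02, 0.0]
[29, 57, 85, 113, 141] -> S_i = 29 + 28*i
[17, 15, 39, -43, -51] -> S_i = Random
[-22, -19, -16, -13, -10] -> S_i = -22 + 3*i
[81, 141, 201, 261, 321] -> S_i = 81 + 60*i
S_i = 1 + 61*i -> [1, 62, 123, 184, 245]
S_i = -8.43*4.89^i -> [-8.43, -41.22, -201.58, -985.72, -4820.18]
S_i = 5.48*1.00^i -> [5.48, 5.48, 5.48, 5.48, 5.48]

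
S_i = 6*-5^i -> [6, -30, 150, -750, 3750]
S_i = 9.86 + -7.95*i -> [9.86, 1.91, -6.04, -13.99, -21.94]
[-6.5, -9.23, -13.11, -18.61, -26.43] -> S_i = -6.50*1.42^i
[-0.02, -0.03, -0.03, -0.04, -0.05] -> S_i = -0.02*1.26^i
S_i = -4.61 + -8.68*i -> [-4.61, -13.29, -21.97, -30.65, -39.33]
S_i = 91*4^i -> [91, 364, 1456, 5824, 23296]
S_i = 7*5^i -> [7, 35, 175, 875, 4375]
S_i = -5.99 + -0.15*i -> [-5.99, -6.14, -6.29, -6.44, -6.59]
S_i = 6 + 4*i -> [6, 10, 14, 18, 22]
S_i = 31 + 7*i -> [31, 38, 45, 52, 59]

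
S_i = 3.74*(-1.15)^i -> [3.74, -4.3, 4.95, -5.69, 6.54]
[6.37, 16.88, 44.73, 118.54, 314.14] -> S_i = 6.37*2.65^i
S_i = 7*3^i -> [7, 21, 63, 189, 567]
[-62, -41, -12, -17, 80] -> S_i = Random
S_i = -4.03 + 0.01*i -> [-4.03, -4.02, -4.01, -4.0, -3.99]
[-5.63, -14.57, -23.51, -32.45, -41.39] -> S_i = -5.63 + -8.94*i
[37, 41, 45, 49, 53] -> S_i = 37 + 4*i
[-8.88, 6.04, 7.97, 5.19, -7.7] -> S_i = Random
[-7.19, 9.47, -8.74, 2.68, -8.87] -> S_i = Random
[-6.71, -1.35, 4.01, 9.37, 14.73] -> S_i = -6.71 + 5.36*i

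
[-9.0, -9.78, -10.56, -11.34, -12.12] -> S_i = -9.00 + -0.78*i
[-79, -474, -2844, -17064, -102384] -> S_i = -79*6^i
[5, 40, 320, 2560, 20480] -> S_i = 5*8^i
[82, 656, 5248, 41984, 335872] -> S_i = 82*8^i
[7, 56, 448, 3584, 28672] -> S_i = 7*8^i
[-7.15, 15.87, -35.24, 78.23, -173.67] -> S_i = -7.15*(-2.22)^i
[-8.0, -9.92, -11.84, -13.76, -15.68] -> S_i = -8.00 + -1.92*i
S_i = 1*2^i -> [1, 2, 4, 8, 16]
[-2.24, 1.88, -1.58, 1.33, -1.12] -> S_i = -2.24*(-0.84)^i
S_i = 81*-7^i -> [81, -567, 3969, -27783, 194481]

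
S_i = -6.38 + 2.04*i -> [-6.38, -4.34, -2.3, -0.26, 1.78]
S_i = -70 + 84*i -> [-70, 14, 98, 182, 266]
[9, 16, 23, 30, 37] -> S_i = 9 + 7*i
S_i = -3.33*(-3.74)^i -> [-3.33, 12.45, -46.58, 174.2, -651.52]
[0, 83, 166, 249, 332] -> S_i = 0 + 83*i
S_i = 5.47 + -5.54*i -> [5.47, -0.07, -5.61, -11.15, -16.69]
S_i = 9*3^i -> [9, 27, 81, 243, 729]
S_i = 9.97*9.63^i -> [9.97, 96.01, 924.59, 8903.77, 85743.32]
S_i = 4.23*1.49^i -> [4.23, 6.3, 9.39, 13.99, 20.85]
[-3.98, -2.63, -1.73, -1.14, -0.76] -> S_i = -3.98*0.66^i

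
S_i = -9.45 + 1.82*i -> [-9.45, -7.63, -5.81, -3.99, -2.17]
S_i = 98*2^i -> [98, 196, 392, 784, 1568]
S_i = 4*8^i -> [4, 32, 256, 2048, 16384]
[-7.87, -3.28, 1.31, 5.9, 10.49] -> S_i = -7.87 + 4.59*i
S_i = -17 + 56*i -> [-17, 39, 95, 151, 207]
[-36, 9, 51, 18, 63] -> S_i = Random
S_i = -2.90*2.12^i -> [-2.9, -6.15, -13.03, -27.63, -58.58]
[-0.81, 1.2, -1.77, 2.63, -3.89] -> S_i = -0.81*(-1.48)^i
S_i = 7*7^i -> [7, 49, 343, 2401, 16807]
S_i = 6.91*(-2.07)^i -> [6.91, -14.3, 29.61, -61.29, 126.87]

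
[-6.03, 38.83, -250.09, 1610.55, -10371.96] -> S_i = -6.03*(-6.44)^i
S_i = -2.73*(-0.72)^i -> [-2.73, 1.97, -1.42, 1.02, -0.73]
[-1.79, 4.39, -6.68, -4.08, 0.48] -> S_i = Random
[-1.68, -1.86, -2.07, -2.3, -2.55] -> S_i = -1.68*1.11^i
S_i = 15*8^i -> [15, 120, 960, 7680, 61440]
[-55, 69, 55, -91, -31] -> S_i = Random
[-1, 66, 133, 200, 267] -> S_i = -1 + 67*i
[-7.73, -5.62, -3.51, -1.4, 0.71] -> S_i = -7.73 + 2.11*i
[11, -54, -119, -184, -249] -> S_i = 11 + -65*i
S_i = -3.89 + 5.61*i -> [-3.89, 1.72, 7.33, 12.94, 18.55]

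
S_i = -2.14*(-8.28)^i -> [-2.14, 17.72, -146.71, 1214.8, -10058.54]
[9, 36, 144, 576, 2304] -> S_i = 9*4^i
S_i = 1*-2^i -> [1, -2, 4, -8, 16]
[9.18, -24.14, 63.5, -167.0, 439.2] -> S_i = 9.18*(-2.63)^i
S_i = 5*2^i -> [5, 10, 20, 40, 80]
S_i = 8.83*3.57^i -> [8.83, 31.52, 112.54, 401.76, 1434.28]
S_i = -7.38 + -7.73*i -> [-7.38, -15.11, -22.84, -30.57, -38.3]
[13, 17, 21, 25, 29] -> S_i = 13 + 4*i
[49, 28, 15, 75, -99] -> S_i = Random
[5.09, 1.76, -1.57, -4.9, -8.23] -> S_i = 5.09 + -3.33*i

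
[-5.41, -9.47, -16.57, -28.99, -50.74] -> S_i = -5.41*1.75^i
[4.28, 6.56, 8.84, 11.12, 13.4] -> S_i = 4.28 + 2.28*i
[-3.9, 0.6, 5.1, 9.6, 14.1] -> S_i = -3.90 + 4.50*i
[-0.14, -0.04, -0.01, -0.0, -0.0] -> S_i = -0.14*0.28^i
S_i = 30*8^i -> [30, 240, 1920, 15360, 122880]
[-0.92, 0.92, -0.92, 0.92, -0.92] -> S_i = -0.92*(-1.00)^i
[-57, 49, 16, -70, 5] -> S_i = Random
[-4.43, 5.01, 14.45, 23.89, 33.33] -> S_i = -4.43 + 9.44*i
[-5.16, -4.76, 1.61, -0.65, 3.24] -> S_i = Random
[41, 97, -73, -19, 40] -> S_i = Random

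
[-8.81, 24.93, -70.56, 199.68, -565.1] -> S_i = -8.81*(-2.83)^i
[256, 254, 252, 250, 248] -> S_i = 256 + -2*i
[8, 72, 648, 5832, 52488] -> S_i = 8*9^i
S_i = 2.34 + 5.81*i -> [2.34, 8.15, 13.96, 19.77, 25.58]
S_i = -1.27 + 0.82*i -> [-1.27, -0.45, 0.37, 1.19, 2.01]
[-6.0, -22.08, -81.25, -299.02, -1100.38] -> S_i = -6.00*3.68^i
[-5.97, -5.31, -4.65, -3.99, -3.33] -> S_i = -5.97 + 0.66*i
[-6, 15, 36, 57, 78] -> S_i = -6 + 21*i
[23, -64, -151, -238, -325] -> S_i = 23 + -87*i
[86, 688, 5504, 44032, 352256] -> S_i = 86*8^i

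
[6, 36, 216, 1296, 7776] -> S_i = 6*6^i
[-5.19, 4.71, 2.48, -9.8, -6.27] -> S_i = Random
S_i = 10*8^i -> [10, 80, 640, 5120, 40960]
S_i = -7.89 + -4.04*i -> [-7.89, -11.93, -15.97, -20.01, -24.05]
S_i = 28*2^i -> [28, 56, 112, 224, 448]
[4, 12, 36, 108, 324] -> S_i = 4*3^i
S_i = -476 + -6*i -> [-476, -482, -488, -494, -500]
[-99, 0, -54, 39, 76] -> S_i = Random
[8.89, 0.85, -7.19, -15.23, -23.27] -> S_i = 8.89 + -8.04*i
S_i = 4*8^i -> [4, 32, 256, 2048, 16384]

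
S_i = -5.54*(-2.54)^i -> [-5.54, 14.07, -35.74, 90.78, -230.59]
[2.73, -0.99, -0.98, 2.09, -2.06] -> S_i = Random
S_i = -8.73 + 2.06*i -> [-8.73, -6.67, -4.61, -2.55, -0.49]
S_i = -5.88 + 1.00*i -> [-5.88, -4.88, -3.88, -2.88, -1.88]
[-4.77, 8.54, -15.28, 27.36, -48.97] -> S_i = -4.77*(-1.79)^i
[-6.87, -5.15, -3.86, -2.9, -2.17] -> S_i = -6.87*0.75^i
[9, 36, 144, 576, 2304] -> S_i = 9*4^i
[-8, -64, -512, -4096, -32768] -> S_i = -8*8^i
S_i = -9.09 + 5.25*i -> [-9.09, -3.84, 1.41, 6.66, 11.91]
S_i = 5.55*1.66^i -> [5.55, 9.21, 15.29, 25.39, 42.14]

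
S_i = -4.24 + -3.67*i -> [-4.24, -7.91, -11.58, -15.25, -18.92]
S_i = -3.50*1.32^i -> [-3.5, -4.62, -6.1, -8.05, -10.63]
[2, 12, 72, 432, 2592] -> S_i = 2*6^i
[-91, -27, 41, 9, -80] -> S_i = Random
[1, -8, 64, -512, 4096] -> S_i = 1*-8^i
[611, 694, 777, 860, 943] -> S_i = 611 + 83*i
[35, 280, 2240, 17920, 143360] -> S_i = 35*8^i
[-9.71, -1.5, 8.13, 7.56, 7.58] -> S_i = Random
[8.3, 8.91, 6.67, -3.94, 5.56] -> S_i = Random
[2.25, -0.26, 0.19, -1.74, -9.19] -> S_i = Random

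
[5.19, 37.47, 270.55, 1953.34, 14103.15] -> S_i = 5.19*7.22^i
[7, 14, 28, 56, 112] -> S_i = 7*2^i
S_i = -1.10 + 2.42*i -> [-1.1, 1.32, 3.74, 6.16, 8.58]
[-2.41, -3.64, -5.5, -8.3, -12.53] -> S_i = -2.41*1.51^i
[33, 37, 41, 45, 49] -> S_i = 33 + 4*i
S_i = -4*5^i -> [-4, -20, -100, -500, -2500]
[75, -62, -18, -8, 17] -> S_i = Random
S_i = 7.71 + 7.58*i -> [7.71, 15.29, 22.87, 30.45, 38.03]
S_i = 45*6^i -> [45, 270, 1620, 9720, 58320]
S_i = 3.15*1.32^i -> [3.15, 4.16, 5.49, 7.24, 9.56]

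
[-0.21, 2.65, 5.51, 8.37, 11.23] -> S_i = -0.21 + 2.86*i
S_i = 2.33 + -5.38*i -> [2.33, -3.05, -8.43, -13.81, -19.19]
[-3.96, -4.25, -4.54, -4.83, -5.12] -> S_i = -3.96 + -0.29*i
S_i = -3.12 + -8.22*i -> [-3.12, -11.34, -19.56, -27.78, -36.0]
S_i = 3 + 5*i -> [3, 8, 13, 18, 23]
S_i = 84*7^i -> [84, 588, 4116, 28812, 201684]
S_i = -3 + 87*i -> [-3, 84, 171, 258, 345]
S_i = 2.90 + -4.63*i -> [2.9, -1.73, -6.36, -10.99, -15.62]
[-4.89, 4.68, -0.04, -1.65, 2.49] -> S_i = Random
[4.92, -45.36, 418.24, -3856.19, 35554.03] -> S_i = 4.92*(-9.22)^i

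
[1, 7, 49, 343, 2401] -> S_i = 1*7^i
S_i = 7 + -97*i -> [7, -90, -187, -284, -381]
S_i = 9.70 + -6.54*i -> [9.7, 3.16, -3.38, -9.92, -16.46]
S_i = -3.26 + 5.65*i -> [-3.26, 2.39, 8.04, 13.69, 19.34]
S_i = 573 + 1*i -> [573, 574, 575, 576, 577]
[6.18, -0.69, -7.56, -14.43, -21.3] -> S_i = 6.18 + -6.87*i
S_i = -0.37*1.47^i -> [-0.37, -0.54, -0.8, -1.18, -1.73]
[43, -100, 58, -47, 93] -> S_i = Random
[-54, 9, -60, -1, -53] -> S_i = Random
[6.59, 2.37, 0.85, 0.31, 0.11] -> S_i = 6.59*0.36^i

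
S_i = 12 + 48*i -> [12, 60, 108, 156, 204]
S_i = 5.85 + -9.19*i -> [5.85, -3.34, -12.53, -21.72, -30.91]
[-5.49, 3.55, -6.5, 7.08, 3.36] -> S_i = Random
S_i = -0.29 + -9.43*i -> [-0.29, -9.72, -19.15, -28.58, -38.01]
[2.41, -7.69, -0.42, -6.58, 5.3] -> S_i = Random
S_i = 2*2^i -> [2, 4, 8, 16, 32]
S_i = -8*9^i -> [-8, -72, -648, -5832, -52488]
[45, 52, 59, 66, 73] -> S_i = 45 + 7*i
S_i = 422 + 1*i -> [422, 423, 424, 425, 426]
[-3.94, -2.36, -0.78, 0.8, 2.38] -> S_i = -3.94 + 1.58*i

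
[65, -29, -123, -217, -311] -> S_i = 65 + -94*i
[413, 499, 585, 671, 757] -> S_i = 413 + 86*i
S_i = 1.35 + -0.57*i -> [1.35, 0.78, 0.21, -0.36, -0.93]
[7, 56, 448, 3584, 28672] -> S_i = 7*8^i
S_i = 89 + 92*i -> [89, 181, 273, 365, 457]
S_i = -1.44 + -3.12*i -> [-1.44, -4.56, -7.68, -10.8, -13.92]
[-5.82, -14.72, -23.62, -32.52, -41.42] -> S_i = -5.82 + -8.90*i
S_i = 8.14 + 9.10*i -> [8.14, 17.24, 26.34, 35.44, 44.54]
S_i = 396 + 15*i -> [396, 411, 426, 441, 456]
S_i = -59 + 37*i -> [-59, -22, 15, 52, 89]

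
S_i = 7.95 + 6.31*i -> [7.95, 14.26, 20.57, 26.88, 33.19]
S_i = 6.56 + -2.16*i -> [6.56, 4.4, 2.24, 0.08, -2.08]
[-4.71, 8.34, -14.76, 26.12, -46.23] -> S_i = -4.71*(-1.77)^i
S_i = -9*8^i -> [-9, -72, -576, -4608, -36864]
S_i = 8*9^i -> [8, 72, 648, 5832, 52488]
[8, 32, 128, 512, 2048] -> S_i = 8*4^i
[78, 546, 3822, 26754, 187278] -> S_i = 78*7^i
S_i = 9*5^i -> [9, 45, 225, 1125, 5625]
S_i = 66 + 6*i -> [66, 72, 78, 84, 90]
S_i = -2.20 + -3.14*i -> [-2.2, -5.34, -8.48, -11.62, -14.76]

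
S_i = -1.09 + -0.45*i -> [-1.09, -1.54, -1.99, -2.44, -2.89]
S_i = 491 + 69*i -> [491, 560, 629, 698, 767]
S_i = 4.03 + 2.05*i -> [4.03, 6.08, 8.13, 10.18, 12.23]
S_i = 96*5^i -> [96, 480, 2400, 12000, 60000]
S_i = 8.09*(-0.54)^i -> [8.09, -4.37, 2.36, -1.27, 0.69]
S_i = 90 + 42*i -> [90, 132, 174, 216, 258]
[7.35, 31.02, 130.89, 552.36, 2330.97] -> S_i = 7.35*4.22^i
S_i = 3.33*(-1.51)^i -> [3.33, -5.03, 7.59, -11.47, 17.31]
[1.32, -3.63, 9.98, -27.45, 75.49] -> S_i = 1.32*(-2.75)^i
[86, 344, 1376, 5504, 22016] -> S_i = 86*4^i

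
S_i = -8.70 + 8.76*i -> [-8.7, 0.06, 8.82, 17.58, 26.34]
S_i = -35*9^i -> [-35, -315, -2835, -25515, -229635]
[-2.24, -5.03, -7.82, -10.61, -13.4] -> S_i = -2.24 + -2.79*i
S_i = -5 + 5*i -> [-5, 0, 5, 10, 15]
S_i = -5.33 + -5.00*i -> [-5.33, -10.33, -15.33, -20.33, -25.33]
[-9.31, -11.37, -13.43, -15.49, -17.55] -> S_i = -9.31 + -2.06*i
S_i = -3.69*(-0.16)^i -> [-3.69, 0.59, -0.09, 0.02, -0.0]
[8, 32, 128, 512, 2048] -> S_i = 8*4^i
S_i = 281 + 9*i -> [281, 290, 299, 308, 317]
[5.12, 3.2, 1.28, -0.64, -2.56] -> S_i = 5.12 + -1.92*i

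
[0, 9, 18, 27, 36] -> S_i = 0 + 9*i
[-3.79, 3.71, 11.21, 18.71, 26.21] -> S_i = -3.79 + 7.50*i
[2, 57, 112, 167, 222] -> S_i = 2 + 55*i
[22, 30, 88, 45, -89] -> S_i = Random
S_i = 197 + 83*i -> [197, 280, 363, 446, 529]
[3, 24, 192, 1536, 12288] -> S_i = 3*8^i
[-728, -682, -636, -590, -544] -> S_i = -728 + 46*i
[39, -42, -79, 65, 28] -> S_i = Random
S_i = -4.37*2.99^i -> [-4.37, -13.07, -39.07, -116.81, -349.27]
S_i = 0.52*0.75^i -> [0.52, 0.39, 0.29, 0.22, 0.16]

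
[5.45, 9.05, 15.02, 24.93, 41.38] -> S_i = 5.45*1.66^i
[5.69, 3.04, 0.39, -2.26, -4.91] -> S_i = 5.69 + -2.65*i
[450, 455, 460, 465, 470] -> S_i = 450 + 5*i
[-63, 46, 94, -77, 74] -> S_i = Random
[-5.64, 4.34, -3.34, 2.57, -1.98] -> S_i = -5.64*(-0.77)^i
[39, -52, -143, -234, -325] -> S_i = 39 + -91*i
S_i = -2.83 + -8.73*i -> [-2.83, -11.56, -20.29, -29.02, -37.75]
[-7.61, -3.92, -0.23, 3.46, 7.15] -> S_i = -7.61 + 3.69*i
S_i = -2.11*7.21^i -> [-2.11, -15.21, -109.69, -790.84, -5701.95]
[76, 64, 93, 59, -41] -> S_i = Random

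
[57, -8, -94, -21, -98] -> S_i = Random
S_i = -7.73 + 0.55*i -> [-7.73, -7.18, -6.63, -6.08, -5.53]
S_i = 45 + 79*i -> [45, 124, 203, 282, 361]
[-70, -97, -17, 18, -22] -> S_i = Random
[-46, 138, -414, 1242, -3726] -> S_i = -46*-3^i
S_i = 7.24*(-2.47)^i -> [7.24, -17.88, 44.17, -109.1, 269.48]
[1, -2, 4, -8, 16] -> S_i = 1*-2^i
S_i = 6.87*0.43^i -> [6.87, 2.95, 1.27, 0.55, 0.23]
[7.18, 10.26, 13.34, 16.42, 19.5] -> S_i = 7.18 + 3.08*i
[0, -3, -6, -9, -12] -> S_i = 0 + -3*i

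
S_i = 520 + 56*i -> [520, 576, 632, 688, 744]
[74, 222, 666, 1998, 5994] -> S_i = 74*3^i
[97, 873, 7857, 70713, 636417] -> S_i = 97*9^i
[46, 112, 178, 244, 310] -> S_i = 46 + 66*i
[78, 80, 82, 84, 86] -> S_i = 78 + 2*i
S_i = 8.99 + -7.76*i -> [8.99, 1.23, -6.53, -14.29, -22.05]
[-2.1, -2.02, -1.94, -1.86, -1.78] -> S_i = -2.10 + 0.08*i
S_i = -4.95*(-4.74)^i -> [-4.95, 23.46, -111.21, 527.16, -2498.73]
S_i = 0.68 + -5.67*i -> [0.68, -4.99, -10.66, -16.33, -22.0]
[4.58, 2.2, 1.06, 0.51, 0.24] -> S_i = 4.58*0.48^i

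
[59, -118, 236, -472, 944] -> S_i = 59*-2^i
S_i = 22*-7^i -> [22, -154, 1078, -7546, 52822]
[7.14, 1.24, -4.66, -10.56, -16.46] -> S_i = 7.14 + -5.90*i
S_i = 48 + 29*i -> [48, 77, 106, 135, 164]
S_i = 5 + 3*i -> [5, 8, 11, 14, 17]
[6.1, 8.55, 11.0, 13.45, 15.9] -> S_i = 6.10 + 2.45*i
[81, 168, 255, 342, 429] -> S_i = 81 + 87*i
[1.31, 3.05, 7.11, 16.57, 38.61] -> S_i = 1.31*2.33^i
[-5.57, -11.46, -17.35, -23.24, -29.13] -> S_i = -5.57 + -5.89*i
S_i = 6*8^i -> [6, 48, 384, 3072, 24576]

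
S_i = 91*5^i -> [91, 455, 2275, 11375, 56875]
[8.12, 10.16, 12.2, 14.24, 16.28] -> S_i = 8.12 + 2.04*i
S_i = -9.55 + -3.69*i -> [-9.55, -13.24, -16.93, -20.62, -24.31]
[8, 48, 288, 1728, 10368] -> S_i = 8*6^i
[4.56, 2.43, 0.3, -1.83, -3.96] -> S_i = 4.56 + -2.13*i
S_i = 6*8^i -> [6, 48, 384, 3072, 24576]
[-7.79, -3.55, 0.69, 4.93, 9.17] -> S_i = -7.79 + 4.24*i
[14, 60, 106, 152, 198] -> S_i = 14 + 46*i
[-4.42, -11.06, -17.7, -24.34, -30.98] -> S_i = -4.42 + -6.64*i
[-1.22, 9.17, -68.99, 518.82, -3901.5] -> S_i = -1.22*(-7.52)^i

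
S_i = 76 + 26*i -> [76, 102, 128, 154, 180]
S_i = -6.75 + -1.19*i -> [-6.75, -7.94, -9.13, -10.32, -11.51]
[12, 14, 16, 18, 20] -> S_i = 12 + 2*i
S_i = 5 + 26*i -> [5, 31, 57, 83, 109]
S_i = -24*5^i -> [-24, -120, -600, -3000, -15000]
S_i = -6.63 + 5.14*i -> [-6.63, -1.49, 3.65, 8.79, 13.93]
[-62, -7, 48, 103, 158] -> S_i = -62 + 55*i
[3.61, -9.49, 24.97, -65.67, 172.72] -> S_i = 3.61*(-2.63)^i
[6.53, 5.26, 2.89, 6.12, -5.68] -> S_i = Random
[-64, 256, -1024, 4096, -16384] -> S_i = -64*-4^i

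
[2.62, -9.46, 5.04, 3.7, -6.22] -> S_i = Random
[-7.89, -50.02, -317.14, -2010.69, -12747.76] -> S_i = -7.89*6.34^i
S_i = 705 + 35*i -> [705, 740, 775, 810, 845]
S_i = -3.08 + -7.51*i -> [-3.08, -10.59, -18.1, -25.61, -33.12]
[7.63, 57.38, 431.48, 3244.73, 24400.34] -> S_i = 7.63*7.52^i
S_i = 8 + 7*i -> [8, 15, 22, 29, 36]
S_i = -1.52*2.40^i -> [-1.52, -3.65, -8.76, -21.01, -50.43]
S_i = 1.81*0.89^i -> [1.81, 1.61, 1.43, 1.28, 1.14]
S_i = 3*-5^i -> [3, -15, 75, -375, 1875]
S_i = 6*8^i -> [6, 48, 384, 3072, 24576]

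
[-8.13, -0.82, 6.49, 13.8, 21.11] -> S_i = -8.13 + 7.31*i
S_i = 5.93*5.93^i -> [5.93, 35.16, 208.53, 1236.57, 7332.86]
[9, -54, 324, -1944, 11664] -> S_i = 9*-6^i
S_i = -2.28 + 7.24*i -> [-2.28, 4.96, 12.2, 19.44, 26.68]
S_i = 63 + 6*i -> [63, 69, 75, 81, 87]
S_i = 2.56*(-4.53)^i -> [2.56, -11.6, 52.53, -237.98, 1078.03]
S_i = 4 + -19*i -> [4, -15, -34, -53, -72]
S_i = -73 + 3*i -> [-73, -70, -67, -64, -61]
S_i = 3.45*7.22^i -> [3.45, 24.91, 179.84, 1298.47, 9374.93]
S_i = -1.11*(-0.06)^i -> [-1.11, 0.07, -0.0, 0.0, -0.0]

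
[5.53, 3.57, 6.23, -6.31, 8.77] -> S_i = Random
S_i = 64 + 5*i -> [64, 69, 74, 79, 84]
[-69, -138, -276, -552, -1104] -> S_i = -69*2^i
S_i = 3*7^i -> [3, 21, 147, 1029, 7203]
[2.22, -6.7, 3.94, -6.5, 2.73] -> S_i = Random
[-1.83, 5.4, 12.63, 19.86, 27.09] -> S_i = -1.83 + 7.23*i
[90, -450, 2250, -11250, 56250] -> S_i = 90*-5^i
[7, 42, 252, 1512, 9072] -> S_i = 7*6^i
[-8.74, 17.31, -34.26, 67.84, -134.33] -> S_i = -8.74*(-1.98)^i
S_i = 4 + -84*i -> [4, -80, -164, -248, -332]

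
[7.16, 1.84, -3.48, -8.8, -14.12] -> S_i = 7.16 + -5.32*i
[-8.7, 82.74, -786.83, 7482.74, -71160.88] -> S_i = -8.70*(-9.51)^i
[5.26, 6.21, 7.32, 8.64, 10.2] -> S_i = 5.26*1.18^i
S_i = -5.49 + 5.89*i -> [-5.49, 0.4, 6.29, 12.18, 18.07]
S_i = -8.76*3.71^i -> [-8.76, -32.5, -120.57, -447.33, -1659.59]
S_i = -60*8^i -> [-60, -480, -3840, -30720, -245760]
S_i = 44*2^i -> [44, 88, 176, 352, 704]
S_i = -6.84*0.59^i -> [-6.84, -4.04, -2.38, -1.4, -0.83]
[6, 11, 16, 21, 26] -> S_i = 6 + 5*i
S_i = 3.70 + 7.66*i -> [3.7, 11.36, 19.02, 26.68, 34.34]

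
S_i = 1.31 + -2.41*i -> [1.31, -1.1, -3.51, -5.92, -8.33]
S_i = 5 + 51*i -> [5, 56, 107, 158, 209]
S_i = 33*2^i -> [33, 66, 132, 264, 528]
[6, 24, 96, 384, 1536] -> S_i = 6*4^i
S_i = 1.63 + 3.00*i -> [1.63, 4.63, 7.63, 10.63, 13.63]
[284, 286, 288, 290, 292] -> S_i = 284 + 2*i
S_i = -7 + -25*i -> [-7, -32, -57, -82, -107]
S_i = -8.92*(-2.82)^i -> [-8.92, 25.15, -70.94, 200.04, -564.11]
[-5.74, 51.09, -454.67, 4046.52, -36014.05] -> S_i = -5.74*(-8.90)^i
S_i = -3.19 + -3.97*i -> [-3.19, -7.16, -11.13, -15.1, -19.07]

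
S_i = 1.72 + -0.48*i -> [1.72, 1.24, 0.76, 0.28, -0.2]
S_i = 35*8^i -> [35, 280, 2240, 17920, 143360]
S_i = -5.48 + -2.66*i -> [-5.48, -8.14, -10.8, -13.46, -16.12]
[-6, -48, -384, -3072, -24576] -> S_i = -6*8^i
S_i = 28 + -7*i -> [28, 21, 14, 7, 0]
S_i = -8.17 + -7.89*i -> [-8.17, -16.06, -23.95, -31.84, -39.73]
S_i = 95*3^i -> [95, 285, 855, 2565, 7695]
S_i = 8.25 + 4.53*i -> [8.25, 12.78, 17.31, 21.84, 26.37]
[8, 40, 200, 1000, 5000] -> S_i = 8*5^i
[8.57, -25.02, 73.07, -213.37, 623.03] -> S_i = 8.57*(-2.92)^i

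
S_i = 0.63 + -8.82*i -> [0.63, -8.19, -17.01, -25.83, -34.65]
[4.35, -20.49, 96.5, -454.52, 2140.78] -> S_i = 4.35*(-4.71)^i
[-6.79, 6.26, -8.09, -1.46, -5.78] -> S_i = Random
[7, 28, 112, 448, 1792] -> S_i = 7*4^i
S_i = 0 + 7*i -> [0, 7, 14, 21, 28]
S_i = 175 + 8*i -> [175, 183, 191, 199, 207]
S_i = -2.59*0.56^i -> [-2.59, -1.45, -0.81, -0.45, -0.25]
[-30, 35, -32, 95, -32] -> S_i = Random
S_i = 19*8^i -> [19, 152, 1216, 9728, 77824]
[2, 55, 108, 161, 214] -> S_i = 2 + 53*i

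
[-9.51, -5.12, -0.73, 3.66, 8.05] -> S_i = -9.51 + 4.39*i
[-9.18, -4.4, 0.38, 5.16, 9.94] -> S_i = -9.18 + 4.78*i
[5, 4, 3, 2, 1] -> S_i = 5 + -1*i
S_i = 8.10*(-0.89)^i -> [8.1, -7.21, 6.42, -5.71, 5.08]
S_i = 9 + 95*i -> [9, 104, 199, 294, 389]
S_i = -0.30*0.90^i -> [-0.3, -0.27, -0.24, -0.22, -0.2]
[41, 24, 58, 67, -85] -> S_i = Random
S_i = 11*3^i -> [11, 33, 99, 297, 891]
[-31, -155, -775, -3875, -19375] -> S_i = -31*5^i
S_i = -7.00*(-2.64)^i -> [-7.0, 18.48, -48.79, 128.8, -340.03]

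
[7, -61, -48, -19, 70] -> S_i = Random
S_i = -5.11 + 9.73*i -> [-5.11, 4.62, 14.35, 24.08, 33.81]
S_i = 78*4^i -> [78, 312, 1248, 4992, 19968]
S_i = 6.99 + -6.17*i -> [6.99, 0.82, -5.35, -11.52, -17.69]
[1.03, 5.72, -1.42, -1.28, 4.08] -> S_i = Random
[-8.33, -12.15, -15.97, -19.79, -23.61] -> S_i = -8.33 + -3.82*i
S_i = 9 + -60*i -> [9, -51, -111, -171, -231]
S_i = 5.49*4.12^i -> [5.49, 22.62, 93.19, 383.94, 1581.84]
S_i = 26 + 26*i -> [26, 52, 78, 104, 130]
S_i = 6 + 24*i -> [6, 30, 54, 78, 102]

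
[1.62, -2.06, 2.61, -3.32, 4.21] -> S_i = 1.62*(-1.27)^i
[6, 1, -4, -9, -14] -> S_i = 6 + -5*i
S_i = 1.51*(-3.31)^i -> [1.51, -5.0, 16.54, -54.76, 181.25]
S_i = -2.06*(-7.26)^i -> [-2.06, 14.96, -108.58, 788.27, -5722.87]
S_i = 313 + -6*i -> [313, 307, 301, 295, 289]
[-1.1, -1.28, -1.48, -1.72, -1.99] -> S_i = -1.10*1.16^i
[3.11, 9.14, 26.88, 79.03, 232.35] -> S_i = 3.11*2.94^i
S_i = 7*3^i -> [7, 21, 63, 189, 567]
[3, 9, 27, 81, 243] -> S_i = 3*3^i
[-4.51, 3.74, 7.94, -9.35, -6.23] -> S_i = Random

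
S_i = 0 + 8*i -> [0, 8, 16, 24, 32]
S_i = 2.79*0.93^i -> [2.79, 2.59, 2.41, 2.24, 2.09]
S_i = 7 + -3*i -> [7, 4, 1, -2, -5]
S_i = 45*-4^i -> [45, -180, 720, -2880, 11520]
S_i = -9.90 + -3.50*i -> [-9.9, -13.4, -16.9, -20.4, -23.9]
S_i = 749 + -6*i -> [749, 743, 737, 731, 725]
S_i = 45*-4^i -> [45, -180, 720, -2880, 11520]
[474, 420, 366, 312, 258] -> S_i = 474 + -54*i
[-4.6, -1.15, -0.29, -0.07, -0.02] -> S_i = -4.60*0.25^i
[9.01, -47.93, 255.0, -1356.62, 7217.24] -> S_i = 9.01*(-5.32)^i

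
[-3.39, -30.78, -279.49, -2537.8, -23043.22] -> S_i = -3.39*9.08^i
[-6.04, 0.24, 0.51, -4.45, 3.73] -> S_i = Random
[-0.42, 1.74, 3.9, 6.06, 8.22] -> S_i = -0.42 + 2.16*i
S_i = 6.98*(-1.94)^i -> [6.98, -13.54, 26.27, -50.96, 98.87]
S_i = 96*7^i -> [96, 672, 4704, 32928, 230496]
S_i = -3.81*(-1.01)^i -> [-3.81, 3.85, -3.89, 3.93, -3.96]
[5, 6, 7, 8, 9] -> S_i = 5 + 1*i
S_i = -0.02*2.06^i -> [-0.02, -0.04, -0.08, -0.17, -0.36]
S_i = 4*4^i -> [4, 16, 64, 256, 1024]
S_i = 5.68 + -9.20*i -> [5.68, -3.52, -12.72, -21.92, -31.12]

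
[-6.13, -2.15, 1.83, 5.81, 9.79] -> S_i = -6.13 + 3.98*i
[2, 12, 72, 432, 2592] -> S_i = 2*6^i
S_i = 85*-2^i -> [85, -170, 340, -680, 1360]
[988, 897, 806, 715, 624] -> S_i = 988 + -91*i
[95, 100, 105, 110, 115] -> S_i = 95 + 5*i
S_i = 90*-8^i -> [90, -720, 5760, -46080, 368640]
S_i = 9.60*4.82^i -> [9.6, 46.27, 223.03, 1075.01, 5181.55]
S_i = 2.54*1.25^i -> [2.54, 3.18, 3.97, 4.96, 6.2]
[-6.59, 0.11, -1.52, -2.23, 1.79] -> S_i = Random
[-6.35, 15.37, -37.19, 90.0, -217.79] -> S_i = -6.35*(-2.42)^i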